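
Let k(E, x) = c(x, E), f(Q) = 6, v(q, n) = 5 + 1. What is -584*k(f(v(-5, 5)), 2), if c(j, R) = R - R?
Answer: 0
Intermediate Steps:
v(q, n) = 6
c(j, R) = 0
k(E, x) = 0
-584*k(f(v(-5, 5)), 2) = -584*0 = 0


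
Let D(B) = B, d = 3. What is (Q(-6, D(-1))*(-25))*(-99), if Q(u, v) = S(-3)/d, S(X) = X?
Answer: -2475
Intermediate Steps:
Q(u, v) = -1 (Q(u, v) = -3/3 = -3*1/3 = -1)
(Q(-6, D(-1))*(-25))*(-99) = -1*(-25)*(-99) = 25*(-99) = -2475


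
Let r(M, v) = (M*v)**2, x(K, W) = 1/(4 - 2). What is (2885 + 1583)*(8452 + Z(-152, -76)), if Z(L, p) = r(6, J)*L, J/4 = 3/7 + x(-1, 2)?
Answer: -14677040432/49 ≈ -2.9953e+8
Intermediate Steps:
x(K, W) = 1/2
J = 26/7 (J = 4*(3/7 + 1/2) = 4*(13/14) = 26/7 ≈ 3.7143)
r(M, v) = M**2*v**2
Z(L, p) = 24336*L/49 (Z(L, p) = (6**2*(26/7)**2)*L = (36*(676/49))*L = 24336*L/49)
(2885 + 1583)*(8452 + Z(-152, -76)) = (2885 + 1583)*(8452 + (24336/49)*(-152)) = 4468*(8452 - 3699072/49) = 4468*(-3284924/49) = -14677040432/49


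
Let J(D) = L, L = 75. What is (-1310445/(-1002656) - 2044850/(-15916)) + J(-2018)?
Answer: 817002157855/3989568224 ≈ 204.78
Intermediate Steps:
J(D) = 75
(-1310445/(-1002656) - 2044850/(-15916)) + J(-2018) = (-1310445/(-1002656) - 2044850/(-15916)) + 75 = (-1310445*(-1/1002656) - 2044850*(-1/15916)) + 75 = (1310445/1002656 + 1022425/7958) + 75 = 517784541055/3989568224 + 75 = 817002157855/3989568224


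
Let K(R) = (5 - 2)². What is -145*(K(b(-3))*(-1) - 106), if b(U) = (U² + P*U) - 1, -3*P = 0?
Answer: 16675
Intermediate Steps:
P = 0 (P = -⅓*0 = 0)
b(U) = -1 + U² (b(U) = (U² + 0*U) - 1 = (U² + 0) - 1 = U² - 1 = -1 + U²)
K(R) = 9 (K(R) = 3² = 9)
-145*(K(b(-3))*(-1) - 106) = -145*(9*(-1) - 106) = -145*(-9 - 106) = -145*(-115) = 16675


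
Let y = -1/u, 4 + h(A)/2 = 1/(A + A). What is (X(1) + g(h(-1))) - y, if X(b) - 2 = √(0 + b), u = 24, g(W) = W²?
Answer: 2017/24 ≈ 84.042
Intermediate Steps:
h(A) = -8 + 1/A (h(A) = -8 + 2/(A + A) = -8 + 2/((2*A)) = -8 + 2*(1/(2*A)) = -8 + 1/A)
X(b) = 2 + √b (X(b) = 2 + √(0 + b) = 2 + √b)
y = -1/24 ≈ -0.041667
(X(1) + g(h(-1))) - y = ((2 + √1) + (-8 + 1/(-1))²) - 1*(-1/24) = ((2 + 1) + (-8 - 1)²) + 1/24 = (3 + (-9)²) + 1/24 = (3 + 81) + 1/24 = 84 + 1/24 = 2017/24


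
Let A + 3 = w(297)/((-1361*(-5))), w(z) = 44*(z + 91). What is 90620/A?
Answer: -616669100/3343 ≈ -1.8447e+5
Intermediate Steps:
w(z) = 4004 + 44*z (w(z) = 44*(91 + z) = 4004 + 44*z)
A = -3343/6805 (A = -3 + (4004 + 44*297)/((-1361*(-5))) = -3 + (4004 + 13068)/6805 = -3 + 17072*(1/6805) = -3 + 17072/6805 = -3343/6805 ≈ -0.49126)
90620/A = 90620/(-3343/6805) = 90620*(-6805/3343) = -616669100/3343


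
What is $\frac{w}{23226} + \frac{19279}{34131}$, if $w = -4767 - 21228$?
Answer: $- \frac{146487097}{264242202} \approx -0.55437$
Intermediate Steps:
$w = -25995$ ($w = -4767 - 21228 = -25995$)
$\frac{w}{23226} + \frac{19279}{34131} = - \frac{25995}{23226} + \frac{19279}{34131} = \left(-25995\right) \frac{1}{23226} + 19279 \cdot \frac{1}{34131} = - \frac{8665}{7742} + \frac{19279}{34131} = - \frac{146487097}{264242202}$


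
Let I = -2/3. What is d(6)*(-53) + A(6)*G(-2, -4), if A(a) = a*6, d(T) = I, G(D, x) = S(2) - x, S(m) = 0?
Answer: 538/3 ≈ 179.33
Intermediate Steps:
G(D, x) = -x (G(D, x) = 0 - x = -x)
I = -⅔ (I = -2*⅓ = -⅔ ≈ -0.66667)
d(T) = -⅔
A(a) = 6*a
d(6)*(-53) + A(6)*G(-2, -4) = -⅔*(-53) + (6*6)*(-1*(-4)) = 106/3 + 36*4 = 106/3 + 144 = 538/3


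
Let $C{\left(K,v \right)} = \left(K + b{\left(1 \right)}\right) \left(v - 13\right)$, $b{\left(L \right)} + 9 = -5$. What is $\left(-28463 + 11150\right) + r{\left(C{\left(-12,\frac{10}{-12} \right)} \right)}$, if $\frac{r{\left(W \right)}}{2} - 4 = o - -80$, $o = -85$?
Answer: $-17315$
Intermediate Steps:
$b{\left(L \right)} = -14$ ($b{\left(L \right)} = -9 - 5 = -14$)
$C{\left(K,v \right)} = \left(-14 + K\right) \left(-13 + v\right)$ ($C{\left(K,v \right)} = \left(K - 14\right) \left(v - 13\right) = \left(-14 + K\right) \left(-13 + v\right)$)
$r{\left(W \right)} = -2$ ($r{\left(W \right)} = 8 + 2 \left(-85 - -80\right) = 8 + 2 \left(-85 + 80\right) = 8 + 2 \left(-5\right) = 8 - 10 = -2$)
$\left(-28463 + 11150\right) + r{\left(C{\left(-12,\frac{10}{-12} \right)} \right)} = \left(-28463 + 11150\right) - 2 = -17313 - 2 = -17315$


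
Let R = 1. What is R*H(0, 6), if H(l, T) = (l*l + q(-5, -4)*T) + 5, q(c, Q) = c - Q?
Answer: -1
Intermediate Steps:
H(l, T) = 5 + l² - T (H(l, T) = (l*l + (-5 - 1*(-4))*T) + 5 = (l² + (-5 + 4)*T) + 5 = (l² - T) + 5 = 5 + l² - T)
R*H(0, 6) = 1*(5 + 0² - 1*6) = 1*(5 + 0 - 6) = 1*(-1) = -1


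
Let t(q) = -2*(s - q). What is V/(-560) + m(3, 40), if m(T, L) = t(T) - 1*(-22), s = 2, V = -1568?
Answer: 134/5 ≈ 26.800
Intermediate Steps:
t(q) = -4 + 2*q (t(q) = -2*(2 - q) = -4 + 2*q)
m(T, L) = 18 + 2*T (m(T, L) = (-4 + 2*T) - 1*(-22) = (-4 + 2*T) + 22 = 18 + 2*T)
V/(-560) + m(3, 40) = -1568/(-560) + (18 + 2*3) = -1568*(-1/560) + (18 + 6) = 14/5 + 24 = 134/5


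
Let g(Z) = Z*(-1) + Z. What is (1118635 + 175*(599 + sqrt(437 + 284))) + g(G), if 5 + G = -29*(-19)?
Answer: 1223460 + 175*sqrt(721) ≈ 1.2282e+6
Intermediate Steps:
G = 546 (G = -5 - 29*(-19) = -5 + 551 = 546)
g(Z) = 0 (g(Z) = -Z + Z = 0)
(1118635 + 175*(599 + sqrt(437 + 284))) + g(G) = (1118635 + 175*(599 + sqrt(437 + 284))) + 0 = (1118635 + 175*(599 + sqrt(721))) + 0 = (1118635 + (104825 + 175*sqrt(721))) + 0 = (1223460 + 175*sqrt(721)) + 0 = 1223460 + 175*sqrt(721)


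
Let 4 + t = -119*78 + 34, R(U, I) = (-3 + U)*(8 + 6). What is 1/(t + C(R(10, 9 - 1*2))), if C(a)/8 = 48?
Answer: -1/8868 ≈ -0.00011277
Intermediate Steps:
R(U, I) = -42 + 14*U (R(U, I) = (-3 + U)*14 = -42 + 14*U)
C(a) = 384 (C(a) = 8*48 = 384)
t = -9252 (t = -4 + (-119*78 + 34) = -4 + (-9282 + 34) = -4 - 9248 = -9252)
1/(t + C(R(10, 9 - 1*2))) = 1/(-9252 + 384) = 1/(-8868) = -1/8868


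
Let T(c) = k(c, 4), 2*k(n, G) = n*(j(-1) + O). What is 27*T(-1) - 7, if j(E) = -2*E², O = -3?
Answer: 121/2 ≈ 60.500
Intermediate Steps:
k(n, G) = -5*n/2 (k(n, G) = (n*(-2*(-1)² - 3))/2 = (n*(-2*1 - 3))/2 = (n*(-2 - 3))/2 = (n*(-5))/2 = (-5*n)/2 = -5*n/2)
T(c) = -5*c/2
27*T(-1) - 7 = 27*(-5/2*(-1)) - 7 = 27*(5/2) - 7 = 135/2 - 7 = 121/2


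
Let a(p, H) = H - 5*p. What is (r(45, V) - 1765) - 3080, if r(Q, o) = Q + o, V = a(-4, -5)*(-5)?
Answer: -4875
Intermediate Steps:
V = -75 (V = (-5 - 5*(-4))*(-5) = (-5 + 20)*(-5) = 15*(-5) = -75)
(r(45, V) - 1765) - 3080 = ((45 - 75) - 1765) - 3080 = (-30 - 1765) - 3080 = -1795 - 3080 = -4875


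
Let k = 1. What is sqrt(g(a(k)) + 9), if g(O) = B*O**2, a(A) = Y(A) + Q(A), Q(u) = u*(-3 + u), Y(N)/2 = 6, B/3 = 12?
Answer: 3*sqrt(401) ≈ 60.075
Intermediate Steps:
B = 36 (B = 3*12 = 36)
Y(N) = 12 (Y(N) = 2*6 = 12)
a(A) = 12 + A*(-3 + A)
g(O) = 36*O**2
sqrt(g(a(k)) + 9) = sqrt(36*(12 + 1*(-3 + 1))**2 + 9) = sqrt(36*(12 + 1*(-2))**2 + 9) = sqrt(36*(12 - 2)**2 + 9) = sqrt(36*10**2 + 9) = sqrt(36*100 + 9) = sqrt(3600 + 9) = sqrt(3609) = 3*sqrt(401)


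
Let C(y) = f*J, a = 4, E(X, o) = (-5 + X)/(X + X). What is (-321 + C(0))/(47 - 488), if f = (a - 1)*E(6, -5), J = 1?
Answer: 1283/1764 ≈ 0.72732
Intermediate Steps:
E(X, o) = (-5 + X)/(2*X) (E(X, o) = (-5 + X)/((2*X)) = (-5 + X)*(1/(2*X)) = (-5 + X)/(2*X))
f = 1/4 (f = (4 - 1)*((1/2)*(-5 + 6)/6) = 3*((1/2)*(1/6)*1) = 3*(1/12) = 1/4 ≈ 0.25000)
C(y) = 1/4 (C(y) = (1/4)*1 = 1/4)
(-321 + C(0))/(47 - 488) = (-321 + 1/4)/(47 - 488) = -1283/4/(-441) = -1283/4*(-1/441) = 1283/1764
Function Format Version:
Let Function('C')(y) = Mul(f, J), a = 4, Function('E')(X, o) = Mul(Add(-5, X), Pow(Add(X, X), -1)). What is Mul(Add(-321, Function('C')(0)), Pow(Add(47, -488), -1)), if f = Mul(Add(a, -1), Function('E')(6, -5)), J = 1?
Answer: Rational(1283, 1764) ≈ 0.72732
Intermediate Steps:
Function('E')(X, o) = Mul(Rational(1, 2), Pow(X, -1), Add(-5, X)) (Function('E')(X, o) = Mul(Add(-5, X), Pow(Mul(2, X), -1)) = Mul(Add(-5, X), Mul(Rational(1, 2), Pow(X, -1))) = Mul(Rational(1, 2), Pow(X, -1), Add(-5, X)))
f = Rational(1, 4) (f = Mul(Add(4, -1), Mul(Rational(1, 2), Pow(6, -1), Add(-5, 6))) = Mul(3, Mul(Rational(1, 2), Rational(1, 6), 1)) = Mul(3, Rational(1, 12)) = Rational(1, 4) ≈ 0.25000)
Function('C')(y) = Rational(1, 4) (Function('C')(y) = Mul(Rational(1, 4), 1) = Rational(1, 4))
Mul(Add(-321, Function('C')(0)), Pow(Add(47, -488), -1)) = Mul(Add(-321, Rational(1, 4)), Pow(Add(47, -488), -1)) = Mul(Rational(-1283, 4), Pow(-441, -1)) = Mul(Rational(-1283, 4), Rational(-1, 441)) = Rational(1283, 1764)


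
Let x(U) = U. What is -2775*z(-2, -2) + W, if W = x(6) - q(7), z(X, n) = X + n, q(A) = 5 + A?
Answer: 11094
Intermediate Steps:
W = -6 (W = 6 - (5 + 7) = 6 - 1*12 = 6 - 12 = -6)
-2775*z(-2, -2) + W = -2775*(-2 - 2) - 6 = -2775*(-4) - 6 = -75*(-148) - 6 = 11100 - 6 = 11094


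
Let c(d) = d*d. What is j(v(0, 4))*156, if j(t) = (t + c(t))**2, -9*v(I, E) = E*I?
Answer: 0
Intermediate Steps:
v(I, E) = -E*I/9
c(d) = d**2
j(t) = (t + t**2)**2
j(v(0, 4))*156 = ((-1/9*4*0)**2*(1 - 1/9*4*0)**2)*156 = (0**2*(1 + 0)**2)*156 = (0*1**2)*156 = (0*1)*156 = 0*156 = 0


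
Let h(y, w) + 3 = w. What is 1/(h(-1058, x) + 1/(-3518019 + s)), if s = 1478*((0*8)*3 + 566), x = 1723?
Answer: 2681471/4612130119 ≈ 0.00058139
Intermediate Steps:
h(y, w) = -3 + w
s = 836548 (s = 1478*(0*3 + 566) = 1478*(0 + 566) = 1478*566 = 836548)
1/(h(-1058, x) + 1/(-3518019 + s)) = 1/((-3 + 1723) + 1/(-3518019 + 836548)) = 1/(1720 + 1/(-2681471)) = 1/(1720 - 1/2681471) = 1/(4612130119/2681471) = 2681471/4612130119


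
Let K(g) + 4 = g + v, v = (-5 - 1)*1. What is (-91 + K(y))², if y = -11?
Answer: 12544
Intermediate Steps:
v = -6 (v = -6*1 = -6)
K(g) = -10 + g (K(g) = -4 + (g - 6) = -4 + (-6 + g) = -10 + g)
(-91 + K(y))² = (-91 + (-10 - 11))² = (-91 - 21)² = (-112)² = 12544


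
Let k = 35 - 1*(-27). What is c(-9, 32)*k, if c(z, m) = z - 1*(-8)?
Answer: -62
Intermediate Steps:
c(z, m) = 8 + z (c(z, m) = z + 8 = 8 + z)
k = 62 (k = 35 + 27 = 62)
c(-9, 32)*k = (8 - 9)*62 = -1*62 = -62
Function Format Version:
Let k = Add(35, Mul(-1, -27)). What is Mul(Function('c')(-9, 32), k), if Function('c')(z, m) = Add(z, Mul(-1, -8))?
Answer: -62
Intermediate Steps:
Function('c')(z, m) = Add(8, z) (Function('c')(z, m) = Add(z, 8) = Add(8, z))
k = 62 (k = Add(35, 27) = 62)
Mul(Function('c')(-9, 32), k) = Mul(Add(8, -9), 62) = Mul(-1, 62) = -62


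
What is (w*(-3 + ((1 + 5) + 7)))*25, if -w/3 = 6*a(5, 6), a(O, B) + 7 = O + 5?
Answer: -13500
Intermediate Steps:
a(O, B) = -2 + O (a(O, B) = -7 + (O + 5) = -7 + (5 + O) = -2 + O)
w = -54 (w = -18*(-2 + 5) = -18*3 = -3*18 = -54)
(w*(-3 + ((1 + 5) + 7)))*25 = -54*(-3 + ((1 + 5) + 7))*25 = -54*(-3 + (6 + 7))*25 = -54*(-3 + 13)*25 = -54*10*25 = -540*25 = -13500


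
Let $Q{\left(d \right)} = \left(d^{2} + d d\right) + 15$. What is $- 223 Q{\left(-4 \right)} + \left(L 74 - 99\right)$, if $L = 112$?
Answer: $-2292$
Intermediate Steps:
$Q{\left(d \right)} = 15 + 2 d^{2}$ ($Q{\left(d \right)} = \left(d^{2} + d^{2}\right) + 15 = 2 d^{2} + 15 = 15 + 2 d^{2}$)
$- 223 Q{\left(-4 \right)} + \left(L 74 - 99\right) = - 223 \left(15 + 2 \left(-4\right)^{2}\right) + \left(112 \cdot 74 - 99\right) = - 223 \left(15 + 2 \cdot 16\right) + \left(8288 - 99\right) = - 223 \left(15 + 32\right) + 8189 = \left(-223\right) 47 + 8189 = -10481 + 8189 = -2292$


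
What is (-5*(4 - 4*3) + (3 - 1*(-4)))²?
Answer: 2209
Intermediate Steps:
(-5*(4 - 4*3) + (3 - 1*(-4)))² = (-5*(4 - 12) + (3 + 4))² = (-5*(-8) + 7)² = (40 + 7)² = 47² = 2209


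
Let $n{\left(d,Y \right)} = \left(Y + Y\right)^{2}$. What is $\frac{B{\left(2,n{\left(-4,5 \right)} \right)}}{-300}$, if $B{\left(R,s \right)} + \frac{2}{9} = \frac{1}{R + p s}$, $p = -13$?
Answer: $\frac{521}{700920} \approx 0.00074331$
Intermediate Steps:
$n{\left(d,Y \right)} = 4 Y^{2}$ ($n{\left(d,Y \right)} = \left(2 Y\right)^{2} = 4 Y^{2}$)
$B{\left(R,s \right)} = - \frac{2}{9} + \frac{1}{R - 13 s}$
$\frac{B{\left(2,n{\left(-4,5 \right)} \right)}}{-300} = \frac{\frac{1}{9} \frac{1}{2 - 13 \cdot 4 \cdot 5^{2}} \left(9 - 4 + 26 \cdot 4 \cdot 5^{2}\right)}{-300} = \frac{9 - 4 + 26 \cdot 4 \cdot 25}{9 \left(2 - 13 \cdot 4 \cdot 25\right)} \left(- \frac{1}{300}\right) = \frac{9 - 4 + 26 \cdot 100}{9 \left(2 - 1300\right)} \left(- \frac{1}{300}\right) = \frac{9 - 4 + 2600}{9 \left(2 - 1300\right)} \left(- \frac{1}{300}\right) = \frac{1}{9} \frac{1}{-1298} \cdot 2605 \left(- \frac{1}{300}\right) = \frac{1}{9} \left(- \frac{1}{1298}\right) 2605 \left(- \frac{1}{300}\right) = \left(- \frac{2605}{11682}\right) \left(- \frac{1}{300}\right) = \frac{521}{700920}$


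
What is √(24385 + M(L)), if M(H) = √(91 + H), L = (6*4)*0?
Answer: √(24385 + √91) ≈ 156.19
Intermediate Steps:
L = 0 (L = 24*0 = 0)
√(24385 + M(L)) = √(24385 + √(91 + 0)) = √(24385 + √91)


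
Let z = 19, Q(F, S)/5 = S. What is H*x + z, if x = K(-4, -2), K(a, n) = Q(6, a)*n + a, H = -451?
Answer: -16217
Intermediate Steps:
Q(F, S) = 5*S
K(a, n) = a + 5*a*n (K(a, n) = (5*a)*n + a = 5*a*n + a = a + 5*a*n)
x = 36 (x = -4*(1 + 5*(-2)) = -4*(1 - 10) = -4*(-9) = 36)
H*x + z = -451*36 + 19 = -16236 + 19 = -16217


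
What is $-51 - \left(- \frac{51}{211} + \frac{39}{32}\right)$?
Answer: $- \frac{350949}{6752} \approx -51.977$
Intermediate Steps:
$-51 - \left(- \frac{51}{211} + \frac{39}{32}\right) = -51 - \left(- \frac{51}{211} + \frac{117}{96}\right) = -51 + \left(\left(-117\right) \frac{1}{96} + \frac{51}{211}\right) = -51 + \left(- \frac{39}{32} + \frac{51}{211}\right) = -51 - \frac{6597}{6752} = - \frac{350949}{6752}$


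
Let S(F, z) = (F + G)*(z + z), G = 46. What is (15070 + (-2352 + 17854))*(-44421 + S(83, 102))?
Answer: -553506060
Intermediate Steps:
S(F, z) = 2*z*(46 + F) (S(F, z) = (F + 46)*(z + z) = (46 + F)*(2*z) = 2*z*(46 + F))
(15070 + (-2352 + 17854))*(-44421 + S(83, 102)) = (15070 + (-2352 + 17854))*(-44421 + 2*102*(46 + 83)) = (15070 + 15502)*(-44421 + 2*102*129) = 30572*(-44421 + 26316) = 30572*(-18105) = -553506060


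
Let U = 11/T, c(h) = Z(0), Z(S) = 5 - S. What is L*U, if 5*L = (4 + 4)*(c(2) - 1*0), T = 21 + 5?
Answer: 44/13 ≈ 3.3846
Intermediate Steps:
T = 26
c(h) = 5 (c(h) = 5 - 1*0 = 5 + 0 = 5)
U = 11/26 ≈ 0.42308
L = 8 (L = ((4 + 4)*(5 - 1*0))/5 = (8*(5 + 0))/5 = (8*5)/5 = (1/5)*40 = 8)
L*U = 8*(11/26) = 44/13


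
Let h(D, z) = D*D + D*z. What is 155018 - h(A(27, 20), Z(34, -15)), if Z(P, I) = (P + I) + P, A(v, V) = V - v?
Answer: 155340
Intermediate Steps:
Z(P, I) = I + 2*P (Z(P, I) = (I + P) + P = I + 2*P)
h(D, z) = D² + D*z
155018 - h(A(27, 20), Z(34, -15)) = 155018 - (20 - 1*27)*((20 - 1*27) + (-15 + 2*34)) = 155018 - (20 - 27)*((20 - 27) + (-15 + 68)) = 155018 - (-7)*(-7 + 53) = 155018 - (-7)*46 = 155018 - 1*(-322) = 155018 + 322 = 155340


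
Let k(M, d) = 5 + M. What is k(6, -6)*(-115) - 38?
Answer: -1303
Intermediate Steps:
k(6, -6)*(-115) - 38 = (5 + 6)*(-115) - 38 = 11*(-115) - 38 = -1265 - 38 = -1303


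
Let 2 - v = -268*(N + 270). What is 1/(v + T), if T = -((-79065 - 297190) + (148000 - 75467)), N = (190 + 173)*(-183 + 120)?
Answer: -1/5752808 ≈ -1.7383e-7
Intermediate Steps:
N = -22869 (N = 363*(-63) = -22869)
v = -6056530 (v = 2 - (-268)*(-22869 + 270) = 2 - (-268)*(-22599) = 2 - 1*6056532 = 2 - 6056532 = -6056530)
T = 303722 (T = -(-376255 + 72533) = -1*(-303722) = 303722)
1/(v + T) = 1/(-6056530 + 303722) = 1/(-5752808) = -1/5752808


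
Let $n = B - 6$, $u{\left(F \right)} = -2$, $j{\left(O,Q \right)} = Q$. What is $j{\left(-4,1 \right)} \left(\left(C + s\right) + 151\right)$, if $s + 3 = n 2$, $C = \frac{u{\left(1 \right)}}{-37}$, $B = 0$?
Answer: $\frac{5034}{37} \approx 136.05$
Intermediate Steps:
$n = -6$ ($n = 0 - 6 = -6$)
$C = \frac{2}{37}$ ($C = - \frac{2}{-37} = \left(-2\right) \left(- \frac{1}{37}\right) = \frac{2}{37} \approx 0.054054$)
$s = -15$ ($s = -3 - 12 = -15$)
$j{\left(-4,1 \right)} \left(\left(C + s\right) + 151\right) = 1 \left(\left(\frac{2}{37} - 15\right) + 151\right) = 1 \left(- \frac{553}{37} + 151\right) = 1 \cdot \frac{5034}{37} = \frac{5034}{37}$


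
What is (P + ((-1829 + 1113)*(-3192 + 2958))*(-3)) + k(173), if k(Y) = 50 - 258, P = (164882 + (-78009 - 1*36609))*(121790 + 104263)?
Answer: 11361825152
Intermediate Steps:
P = 11362327992 (P = (164882 + (-78009 - 36609))*226053 = (164882 - 114618)*226053 = 50264*226053 = 11362327992)
k(Y) = -208
(P + ((-1829 + 1113)*(-3192 + 2958))*(-3)) + k(173) = (11362327992 + ((-1829 + 1113)*(-3192 + 2958))*(-3)) - 208 = (11362327992 - 716*(-234)*(-3)) - 208 = (11362327992 + 167544*(-3)) - 208 = (11362327992 - 502632) - 208 = 11361825360 - 208 = 11361825152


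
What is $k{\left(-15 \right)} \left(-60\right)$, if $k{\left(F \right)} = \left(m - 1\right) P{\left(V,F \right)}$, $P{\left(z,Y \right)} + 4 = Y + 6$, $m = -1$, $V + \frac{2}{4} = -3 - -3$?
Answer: $-1560$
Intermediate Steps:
$V = - \frac{1}{2}$ ($V = - \frac{1}{2} - 0 = - \frac{1}{2} + \left(-3 + 3\right) = - \frac{1}{2} + 0 = - \frac{1}{2} \approx -0.5$)
$P{\left(z,Y \right)} = 2 + Y$ ($P{\left(z,Y \right)} = -4 + \left(Y + 6\right) = -4 + \left(6 + Y\right) = 2 + Y$)
$k{\left(F \right)} = -4 - 2 F$ ($k{\left(F \right)} = \left(-1 - 1\right) \left(2 + F\right) = - 2 \left(2 + F\right) = -4 - 2 F$)
$k{\left(-15 \right)} \left(-60\right) = \left(-4 - -30\right) \left(-60\right) = \left(-4 + 30\right) \left(-60\right) = 26 \left(-60\right) = -1560$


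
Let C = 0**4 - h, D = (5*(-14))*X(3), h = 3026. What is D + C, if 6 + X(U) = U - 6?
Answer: -2396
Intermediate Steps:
X(U) = -12 + U (X(U) = -6 + (U - 6) = -6 + (-6 + U) = -12 + U)
D = 630 (D = (5*(-14))*(-12 + 3) = -70*(-9) = 630)
C = -3026 (C = 0**4 - 1*3026 = 0 - 3026 = -3026)
D + C = 630 - 3026 = -2396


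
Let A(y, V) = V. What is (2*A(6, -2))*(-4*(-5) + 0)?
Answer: -80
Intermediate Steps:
(2*A(6, -2))*(-4*(-5) + 0) = (2*(-2))*(-4*(-5) + 0) = -4*(20 + 0) = -4*20 = -80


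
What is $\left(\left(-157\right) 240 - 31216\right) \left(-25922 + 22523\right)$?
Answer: $234177504$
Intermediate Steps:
$\left(\left(-157\right) 240 - 31216\right) \left(-25922 + 22523\right) = \left(-37680 - 31216\right) \left(-3399\right) = \left(-68896\right) \left(-3399\right) = 234177504$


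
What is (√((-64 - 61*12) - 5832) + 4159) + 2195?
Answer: 6354 + 2*I*√1657 ≈ 6354.0 + 81.412*I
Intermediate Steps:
(√((-64 - 61*12) - 5832) + 4159) + 2195 = (√((-64 - 732) - 5832) + 4159) + 2195 = (√(-796 - 5832) + 4159) + 2195 = (√(-6628) + 4159) + 2195 = (2*I*√1657 + 4159) + 2195 = (4159 + 2*I*√1657) + 2195 = 6354 + 2*I*√1657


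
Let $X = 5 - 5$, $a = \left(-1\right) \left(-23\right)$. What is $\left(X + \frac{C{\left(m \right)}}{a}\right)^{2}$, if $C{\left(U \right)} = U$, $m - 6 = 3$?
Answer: $\frac{81}{529} \approx 0.15312$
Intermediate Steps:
$m = 9$ ($m = 6 + 3 = 9$)
$a = 23$
$X = 0$ ($X = 5 - 5 = 0$)
$\left(X + \frac{C{\left(m \right)}}{a}\right)^{2} = \left(0 + \frac{9}{23}\right)^{2} = \left(\frac{9}{23}\right)^{2} = \frac{81}{529}$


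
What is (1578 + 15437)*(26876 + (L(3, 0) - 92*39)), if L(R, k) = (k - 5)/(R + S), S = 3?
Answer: 2377386845/6 ≈ 3.9623e+8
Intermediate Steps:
L(R, k) = (-5 + k)/(3 + R) (L(R, k) = (k - 5)/(R + 3) = (-5 + k)/(3 + R))
(1578 + 15437)*(26876 + (L(3, 0) - 92*39)) = (1578 + 15437)*(26876 + ((-5 + 0)/(3 + 3) - 92*39)) = 17015*(26876 + (-5/6 - 3588)) = 17015*(26876 + ((⅙)*(-5) - 3588)) = 17015*(26876 + (-⅚ - 3588)) = 17015*(26876 - 21533/6) = 17015*(139723/6) = 2377386845/6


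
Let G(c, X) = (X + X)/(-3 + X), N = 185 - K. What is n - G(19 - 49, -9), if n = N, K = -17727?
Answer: 35821/2 ≈ 17911.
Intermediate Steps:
N = 17912 (N = 185 - 1*(-17727) = 185 + 17727 = 17912)
G(c, X) = 2*X/(-3 + X) (G(c, X) = (2*X)/(-3 + X) = 2*X/(-3 + X))
n = 17912
n - G(19 - 49, -9) = 17912 - 2*(-9)/(-3 - 9) = 17912 - 2*(-9)/(-12) = 17912 - 2*(-9)*(-1)/12 = 17912 - 1*3/2 = 17912 - 3/2 = 35821/2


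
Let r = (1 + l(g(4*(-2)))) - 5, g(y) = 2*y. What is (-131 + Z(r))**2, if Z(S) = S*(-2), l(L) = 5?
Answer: 17689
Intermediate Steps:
r = 1 (r = (1 + 5) - 5 = 6 - 5 = 1)
Z(S) = -2*S
(-131 + Z(r))**2 = (-131 - 2*1)**2 = (-131 - 2)**2 = (-133)**2 = 17689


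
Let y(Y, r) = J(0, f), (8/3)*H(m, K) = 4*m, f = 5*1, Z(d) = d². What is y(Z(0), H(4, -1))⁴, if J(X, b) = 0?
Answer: 0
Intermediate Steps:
f = 5
H(m, K) = 3*m/2 (H(m, K) = 3*(4*m)/8 = 3*m/2)
y(Y, r) = 0
y(Z(0), H(4, -1))⁴ = 0⁴ = 0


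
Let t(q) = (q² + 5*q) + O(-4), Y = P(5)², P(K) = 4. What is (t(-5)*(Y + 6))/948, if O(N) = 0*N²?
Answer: 0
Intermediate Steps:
Y = 16 (Y = 4² = 16)
O(N) = 0
t(q) = q² + 5*q (t(q) = (q² + 5*q) + 0 = q² + 5*q)
(t(-5)*(Y + 6))/948 = ((-5*(5 - 5))*(16 + 6))/948 = (-5*0*22)*(1/948) = (0*22)*(1/948) = 0*(1/948) = 0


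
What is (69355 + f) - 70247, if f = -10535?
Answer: -11427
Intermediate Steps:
(69355 + f) - 70247 = (69355 - 10535) - 70247 = 58820 - 70247 = -11427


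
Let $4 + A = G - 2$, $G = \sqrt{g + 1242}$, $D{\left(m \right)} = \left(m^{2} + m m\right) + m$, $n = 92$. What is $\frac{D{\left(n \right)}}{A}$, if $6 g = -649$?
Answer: $\frac{612720}{6587} + \frac{17020 \sqrt{40818}}{6587} \approx 615.05$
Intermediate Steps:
$g = - \frac{649}{6}$ ($g = \frac{1}{6} \left(-649\right) = - \frac{649}{6} \approx -108.17$)
$D{\left(m \right)} = m + 2 m^{2}$ ($D{\left(m \right)} = \left(m^{2} + m^{2}\right) + m = 2 m^{2} + m = m + 2 m^{2}$)
$G = \frac{\sqrt{40818}}{6}$ ($G = \sqrt{- \frac{649}{6} + 1242} = \sqrt{\frac{6803}{6}} = \frac{\sqrt{40818}}{6} \approx 33.672$)
$A = -6 + \frac{\sqrt{40818}}{6}$ ($A = -4 + \left(\frac{\sqrt{40818}}{6} - 2\right) = -4 - \left(2 - \frac{\sqrt{40818}}{6}\right) = -6 + \frac{\sqrt{40818}}{6} \approx 27.672$)
$\frac{D{\left(n \right)}}{A} = \frac{92 \left(1 + 2 \cdot 92\right)}{-6 + \frac{\sqrt{40818}}{6}} = \frac{92 \left(1 + 184\right)}{-6 + \frac{\sqrt{40818}}{6}} = \frac{92 \cdot 185}{-6 + \frac{\sqrt{40818}}{6}} = \frac{17020}{-6 + \frac{\sqrt{40818}}{6}}$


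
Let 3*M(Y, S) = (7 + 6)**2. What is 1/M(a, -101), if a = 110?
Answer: 3/169 ≈ 0.017751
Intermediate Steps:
M(Y, S) = 169/3 (M(Y, S) = (7 + 6)**2/3 = (1/3)*13**2 = (1/3)*169 = 169/3)
1/M(a, -101) = 1/(169/3) = 3/169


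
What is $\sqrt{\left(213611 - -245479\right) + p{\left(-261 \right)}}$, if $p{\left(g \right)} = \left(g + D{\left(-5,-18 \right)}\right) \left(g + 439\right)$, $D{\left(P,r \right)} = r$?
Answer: $6 \sqrt{11373} \approx 639.87$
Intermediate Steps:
$p{\left(g \right)} = \left(-18 + g\right) \left(439 + g\right)$ ($p{\left(g \right)} = \left(g - 18\right) \left(g + 439\right) = \left(-18 + g\right) \left(439 + g\right)$)
$\sqrt{\left(213611 - -245479\right) + p{\left(-261 \right)}} = \sqrt{\left(213611 - -245479\right) + \left(-7902 + \left(-261\right)^{2} + 421 \left(-261\right)\right)} = \sqrt{\left(213611 + 245479\right) - 49662} = \sqrt{459090 - 49662} = \sqrt{409428} = 6 \sqrt{11373}$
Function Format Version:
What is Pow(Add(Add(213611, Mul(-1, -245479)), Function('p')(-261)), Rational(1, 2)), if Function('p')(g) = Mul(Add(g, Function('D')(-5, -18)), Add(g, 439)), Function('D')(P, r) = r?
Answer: Mul(6, Pow(11373, Rational(1, 2))) ≈ 639.87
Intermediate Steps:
Function('p')(g) = Mul(Add(-18, g), Add(439, g)) (Function('p')(g) = Mul(Add(g, -18), Add(g, 439)) = Mul(Add(-18, g), Add(439, g)))
Pow(Add(Add(213611, Mul(-1, -245479)), Function('p')(-261)), Rational(1, 2)) = Pow(Add(Add(213611, Mul(-1, -245479)), Add(-7902, Pow(-261, 2), Mul(421, -261))), Rational(1, 2)) = Pow(Add(Add(213611, 245479), Add(-7902, 68121, -109881)), Rational(1, 2)) = Pow(Add(459090, -49662), Rational(1, 2)) = Pow(409428, Rational(1, 2)) = Mul(6, Pow(11373, Rational(1, 2)))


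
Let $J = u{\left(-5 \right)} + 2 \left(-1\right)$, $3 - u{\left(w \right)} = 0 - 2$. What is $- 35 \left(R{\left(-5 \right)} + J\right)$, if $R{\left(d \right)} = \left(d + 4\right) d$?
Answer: $-280$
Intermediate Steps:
$u{\left(w \right)} = 5$ ($u{\left(w \right)} = 3 - \left(0 - 2\right) = 3 - -2 = 3 + 2 = 5$)
$R{\left(d \right)} = d \left(4 + d\right)$ ($R{\left(d \right)} = \left(4 + d\right) d = d \left(4 + d\right)$)
$J = 3$ ($J = 5 + 2 \left(-1\right) = 5 - 2 = 3$)
$- 35 \left(R{\left(-5 \right)} + J\right) = - 35 \left(- 5 \left(4 - 5\right) + 3\right) = - 35 \left(\left(-5\right) \left(-1\right) + 3\right) = - 35 \left(5 + 3\right) = \left(-35\right) 8 = -280$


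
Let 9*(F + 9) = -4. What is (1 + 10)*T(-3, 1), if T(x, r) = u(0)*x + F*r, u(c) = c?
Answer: -935/9 ≈ -103.89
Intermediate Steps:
F = -85/9 (F = -9 + (⅑)*(-4) = -9 - 4/9 = -85/9 ≈ -9.4444)
T(x, r) = -85*r/9 (T(x, r) = 0*x - 85*r/9 = 0 - 85*r/9 = -85*r/9)
(1 + 10)*T(-3, 1) = (1 + 10)*(-85/9*1) = 11*(-85/9) = -935/9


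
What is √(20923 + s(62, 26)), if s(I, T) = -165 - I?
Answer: 2*√5174 ≈ 143.86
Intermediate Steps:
√(20923 + s(62, 26)) = √(20923 + (-165 - 1*62)) = √(20923 + (-165 - 62)) = √(20923 - 227) = √20696 = 2*√5174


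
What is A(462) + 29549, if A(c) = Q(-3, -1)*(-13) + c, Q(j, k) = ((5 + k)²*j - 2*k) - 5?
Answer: 30674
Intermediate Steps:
Q(j, k) = -5 - 2*k + j*(5 + k)² (Q(j, k) = (j*(5 + k)² - 2*k) - 5 = (-2*k + j*(5 + k)²) - 5 = -5 - 2*k + j*(5 + k)²)
A(c) = 663 + c (A(c) = (-5 - 2*(-1) - 3*(5 - 1)²)*(-13) + c = (-5 + 2 - 3*4²)*(-13) + c = (-5 + 2 - 3*16)*(-13) + c = (-5 + 2 - 48)*(-13) + c = -51*(-13) + c = 663 + c)
A(462) + 29549 = (663 + 462) + 29549 = 1125 + 29549 = 30674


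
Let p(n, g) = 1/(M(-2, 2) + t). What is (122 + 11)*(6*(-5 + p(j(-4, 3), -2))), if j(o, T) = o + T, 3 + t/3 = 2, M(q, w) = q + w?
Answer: -4256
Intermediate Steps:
t = -3 (t = -9 + 3*2 = -9 + 6 = -3)
j(o, T) = T + o
p(n, g) = -1/3 (p(n, g) = 1/((-2 + 2) - 3) = 1/(0 - 3) = 1/(-3) = -1/3)
(122 + 11)*(6*(-5 + p(j(-4, 3), -2))) = (122 + 11)*(6*(-5 - 1/3)) = 133*(6*(-16/3)) = 133*(-32) = -4256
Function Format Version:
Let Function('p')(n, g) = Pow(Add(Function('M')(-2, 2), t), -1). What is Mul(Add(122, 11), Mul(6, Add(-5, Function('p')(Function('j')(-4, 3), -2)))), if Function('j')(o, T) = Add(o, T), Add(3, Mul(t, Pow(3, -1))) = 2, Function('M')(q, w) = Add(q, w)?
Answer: -4256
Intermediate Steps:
t = -3 (t = Add(-9, Mul(3, 2)) = Add(-9, 6) = -3)
Function('j')(o, T) = Add(T, o)
Function('p')(n, g) = Rational(-1, 3) (Function('p')(n, g) = Pow(Add(Add(-2, 2), -3), -1) = Pow(Add(0, -3), -1) = Pow(-3, -1) = Rational(-1, 3))
Mul(Add(122, 11), Mul(6, Add(-5, Function('p')(Function('j')(-4, 3), -2)))) = Mul(Add(122, 11), Mul(6, Add(-5, Rational(-1, 3)))) = Mul(133, Mul(6, Rational(-16, 3))) = Mul(133, -32) = -4256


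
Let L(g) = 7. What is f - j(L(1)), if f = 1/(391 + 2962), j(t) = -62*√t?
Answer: 1/3353 + 62*√7 ≈ 164.04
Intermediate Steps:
f = 1/3353 ≈ 0.00029824
f - j(L(1)) = 1/3353 - (-62)*√7 = 1/3353 + 62*√7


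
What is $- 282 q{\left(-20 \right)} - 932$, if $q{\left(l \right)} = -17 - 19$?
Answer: $9220$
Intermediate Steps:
$q{\left(l \right)} = -36$ ($q{\left(l \right)} = -17 - 19 = -36$)
$- 282 q{\left(-20 \right)} - 932 = \left(-282\right) \left(-36\right) - 932 = 10152 - 932 = 9220$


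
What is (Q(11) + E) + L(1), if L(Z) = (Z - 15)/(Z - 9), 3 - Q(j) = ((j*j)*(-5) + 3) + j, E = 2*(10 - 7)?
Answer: 2407/4 ≈ 601.75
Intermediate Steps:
E = 6 (E = 2*3 = 6)
Q(j) = -j + 5*j² (Q(j) = 3 - (((j*j)*(-5) + 3) + j) = 3 - ((j²*(-5) + 3) + j) = 3 - ((-5*j² + 3) + j) = 3 - ((3 - 5*j²) + j) = 3 - (3 + j - 5*j²) = 3 + (-3 - j + 5*j²) = -j + 5*j²)
L(Z) = (-15 + Z)/(-9 + Z)
(Q(11) + E) + L(1) = (11*(-1 + 5*11) + 6) + (-15 + 1)/(-9 + 1) = (11*(-1 + 55) + 6) - 14/(-8) = (11*54 + 6) - ⅛*(-14) = (594 + 6) + 7/4 = 600 + 7/4 = 2407/4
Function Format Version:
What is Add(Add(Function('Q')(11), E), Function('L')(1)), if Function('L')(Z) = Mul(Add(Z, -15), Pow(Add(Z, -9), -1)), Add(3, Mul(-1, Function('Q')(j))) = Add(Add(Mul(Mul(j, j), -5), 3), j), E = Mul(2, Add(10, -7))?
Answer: Rational(2407, 4) ≈ 601.75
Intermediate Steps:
E = 6 (E = Mul(2, 3) = 6)
Function('Q')(j) = Add(Mul(-1, j), Mul(5, Pow(j, 2))) (Function('Q')(j) = Add(3, Mul(-1, Add(Add(Mul(Mul(j, j), -5), 3), j))) = Add(3, Mul(-1, Add(Add(Mul(Pow(j, 2), -5), 3), j))) = Add(3, Mul(-1, Add(Add(Mul(-5, Pow(j, 2)), 3), j))) = Add(3, Mul(-1, Add(Add(3, Mul(-5, Pow(j, 2))), j))) = Add(3, Mul(-1, Add(3, j, Mul(-5, Pow(j, 2))))) = Add(3, Add(-3, Mul(-1, j), Mul(5, Pow(j, 2)))) = Add(Mul(-1, j), Mul(5, Pow(j, 2))))
Function('L')(Z) = Mul(Pow(Add(-9, Z), -1), Add(-15, Z)) (Function('L')(Z) = Mul(Add(-15, Z), Pow(Add(-9, Z), -1)) = Mul(Pow(Add(-9, Z), -1), Add(-15, Z)))
Add(Add(Function('Q')(11), E), Function('L')(1)) = Add(Add(Mul(11, Add(-1, Mul(5, 11))), 6), Mul(Pow(Add(-9, 1), -1), Add(-15, 1))) = Add(Add(Mul(11, Add(-1, 55)), 6), Mul(Pow(-8, -1), -14)) = Add(Add(Mul(11, 54), 6), Mul(Rational(-1, 8), -14)) = Add(Add(594, 6), Rational(7, 4)) = Add(600, Rational(7, 4)) = Rational(2407, 4)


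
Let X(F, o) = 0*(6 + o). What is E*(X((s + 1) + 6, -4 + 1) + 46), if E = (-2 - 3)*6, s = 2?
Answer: -1380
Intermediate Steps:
E = -30 (E = -5*6 = -30)
X(F, o) = 0
E*(X((s + 1) + 6, -4 + 1) + 46) = -30*(0 + 46) = -30*46 = -1380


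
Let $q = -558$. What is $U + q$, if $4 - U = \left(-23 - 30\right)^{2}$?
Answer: $-3363$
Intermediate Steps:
$U = -2805$ ($U = 4 - \left(-23 - 30\right)^{2} = 4 - \left(-53\right)^{2} = 4 - 2809 = -2805$)
$U + q = -2805 - 558 = -3363$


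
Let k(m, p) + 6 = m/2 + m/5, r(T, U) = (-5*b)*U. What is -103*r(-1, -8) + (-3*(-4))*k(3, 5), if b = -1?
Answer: 20366/5 ≈ 4073.2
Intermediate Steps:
r(T, U) = 5*U (r(T, U) = (-5*(-1))*U = 5*U)
k(m, p) = -6 + 7*m/10 (k(m, p) = -6 + (m/2 + m/5) = -6 + 7*m/10)
-103*r(-1, -8) + (-3*(-4))*k(3, 5) = -515*(-8) + (-3*(-4))*(-6 + (7/10)*3) = -103*(-40) + 12*(-6 + 21/10) = 4120 + 12*(-39/10) = 4120 - 234/5 = 20366/5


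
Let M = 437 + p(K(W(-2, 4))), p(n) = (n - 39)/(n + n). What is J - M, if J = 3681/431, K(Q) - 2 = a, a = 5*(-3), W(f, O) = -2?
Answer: -185528/431 ≈ -430.46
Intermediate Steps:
a = -15
K(Q) = -13 (K(Q) = 2 - 15 = -13)
p(n) = (-39 + n)/(2*n) (p(n) = (-39 + n)/((2*n)) = (-39 + n)*(1/(2*n)) = (-39 + n)/(2*n))
J = 3681/431 (J = 3681*(1/431) = 3681/431 ≈ 8.5406)
M = 439 (M = 437 + (1/2)*(-39 - 13)/(-13) = 437 + (1/2)*(-1/13)*(-52) = 437 + 2 = 439)
J - M = 3681/431 - 1*439 = 3681/431 - 439 = -185528/431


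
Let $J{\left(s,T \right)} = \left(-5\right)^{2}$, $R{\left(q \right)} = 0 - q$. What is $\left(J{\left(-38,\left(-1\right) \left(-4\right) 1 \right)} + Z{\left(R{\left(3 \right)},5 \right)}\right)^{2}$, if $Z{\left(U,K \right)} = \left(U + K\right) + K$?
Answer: $1024$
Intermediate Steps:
$R{\left(q \right)} = - q$
$Z{\left(U,K \right)} = U + 2 K$ ($Z{\left(U,K \right)} = \left(K + U\right) + K = U + 2 K$)
$J{\left(s,T \right)} = 25$
$\left(J{\left(-38,\left(-1\right) \left(-4\right) 1 \right)} + Z{\left(R{\left(3 \right)},5 \right)}\right)^{2} = \left(25 + \left(\left(-1\right) 3 + 2 \cdot 5\right)\right)^{2} = \left(25 + \left(-3 + 10\right)\right)^{2} = \left(25 + 7\right)^{2} = 32^{2} = 1024$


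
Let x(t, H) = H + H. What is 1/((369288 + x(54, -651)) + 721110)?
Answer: 1/1089096 ≈ 9.1819e-7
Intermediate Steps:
x(t, H) = 2*H
1/((369288 + x(54, -651)) + 721110) = 1/((369288 + 2*(-651)) + 721110) = 1/((369288 - 1302) + 721110) = 1/(367986 + 721110) = 1/1089096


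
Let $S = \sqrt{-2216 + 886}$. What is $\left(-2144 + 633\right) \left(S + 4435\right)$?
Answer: $-6701285 - 1511 i \sqrt{1330} \approx -6.7013 \cdot 10^{6} - 55105.0 i$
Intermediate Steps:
$S = i \sqrt{1330}$ ($S = \sqrt{-1330} = i \sqrt{1330} \approx 36.469 i$)
$\left(-2144 + 633\right) \left(S + 4435\right) = \left(-2144 + 633\right) \left(i \sqrt{1330} + 4435\right) = - 1511 \left(4435 + i \sqrt{1330}\right) = -6701285 - 1511 i \sqrt{1330}$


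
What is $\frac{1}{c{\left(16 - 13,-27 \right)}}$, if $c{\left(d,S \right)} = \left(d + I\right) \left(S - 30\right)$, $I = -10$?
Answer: $\frac{1}{399} \approx 0.0025063$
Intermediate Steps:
$c{\left(d,S \right)} = \left(-30 + S\right) \left(-10 + d\right)$ ($c{\left(d,S \right)} = \left(d - 10\right) \left(S - 30\right) = \left(-10 + d\right) \left(-30 + S\right) = \left(-30 + S\right) \left(-10 + d\right)$)
$\frac{1}{c{\left(16 - 13,-27 \right)}} = \frac{1}{300 - 30 \left(16 - 13\right) - -270 - 27 \left(16 - 13\right)} = \frac{1}{300 - 90 + 270 - 81} = \frac{1}{399}$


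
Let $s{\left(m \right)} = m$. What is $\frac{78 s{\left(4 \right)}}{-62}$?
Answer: $- \frac{156}{31} \approx -5.0323$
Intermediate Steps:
$\frac{78 s{\left(4 \right)}}{-62} = \frac{78 \cdot 4}{-62} = 312 \left(- \frac{1}{62}\right) = - \frac{156}{31}$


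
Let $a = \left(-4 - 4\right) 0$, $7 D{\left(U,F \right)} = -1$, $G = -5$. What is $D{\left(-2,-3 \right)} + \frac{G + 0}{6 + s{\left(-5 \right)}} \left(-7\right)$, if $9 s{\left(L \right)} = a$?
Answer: $\frac{239}{42} \approx 5.6905$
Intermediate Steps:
$D{\left(U,F \right)} = - \frac{1}{7}$ ($D{\left(U,F \right)} = \frac{1}{7} \left(-1\right) = - \frac{1}{7}$)
$a = 0$ ($a = \left(-8\right) 0 = 0$)
$s{\left(L \right)} = 0$ ($s{\left(L \right)} = \frac{1}{9} \cdot 0 = 0$)
$D{\left(-2,-3 \right)} + \frac{G + 0}{6 + s{\left(-5 \right)}} \left(-7\right) = - \frac{1}{7} + \frac{-5 + 0}{6 + 0} \left(-7\right) = - \frac{1}{7} + - \frac{5}{6} \left(-7\right) = - \frac{1}{7} + \left(-5\right) \frac{1}{6} \left(-7\right) = - \frac{1}{7} - - \frac{35}{6} = - \frac{1}{7} + \frac{35}{6} = \frac{239}{42}$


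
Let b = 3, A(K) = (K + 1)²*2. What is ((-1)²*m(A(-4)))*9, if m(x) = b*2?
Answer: 54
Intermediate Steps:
A(K) = 2*(1 + K)² (A(K) = (1 + K)²*2 = 2*(1 + K)²)
m(x) = 6 (m(x) = 3*2 = 6)
((-1)²*m(A(-4)))*9 = ((-1)²*6)*9 = (1*6)*9 = 6*9 = 54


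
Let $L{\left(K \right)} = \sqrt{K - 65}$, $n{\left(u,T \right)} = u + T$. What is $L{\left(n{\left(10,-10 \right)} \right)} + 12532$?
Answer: $12532 + i \sqrt{65} \approx 12532.0 + 8.0623 i$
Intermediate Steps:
$n{\left(u,T \right)} = T + u$
$L{\left(K \right)} = \sqrt{-65 + K}$
$L{\left(n{\left(10,-10 \right)} \right)} + 12532 = \sqrt{-65 + \left(-10 + 10\right)} + 12532 = \sqrt{-65 + 0} + 12532 = \sqrt{-65} + 12532 = i \sqrt{65} + 12532 = 12532 + i \sqrt{65}$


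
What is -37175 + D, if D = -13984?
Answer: -51159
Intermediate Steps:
-37175 + D = -37175 - 13984 = -51159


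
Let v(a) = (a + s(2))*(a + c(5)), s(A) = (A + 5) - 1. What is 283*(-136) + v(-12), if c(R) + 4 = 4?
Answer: -38416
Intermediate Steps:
s(A) = 4 + A (s(A) = (5 + A) - 1 = 4 + A)
c(R) = 0 (c(R) = -4 + 4 = 0)
v(a) = a*(6 + a) (v(a) = (a + (4 + 2))*(a + 0) = (a + 6)*a = (6 + a)*a = a*(6 + a))
283*(-136) + v(-12) = 283*(-136) - 12*(6 - 12) = -38488 - 12*(-6) = -38488 + 72 = -38416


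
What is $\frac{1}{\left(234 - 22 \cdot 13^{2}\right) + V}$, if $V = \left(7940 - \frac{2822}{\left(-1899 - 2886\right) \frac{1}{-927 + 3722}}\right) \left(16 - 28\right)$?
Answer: $- \frac{319}{37815708} \approx -8.4356 \cdot 10^{-6}$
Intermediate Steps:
$V = - \frac{36704312}{319}$ ($V = \left(7940 - \frac{2822}{\left(-4785\right) \frac{1}{2795}}\right) \left(16 - 28\right) = \left(7940 - \frac{2822}{\left(-4785\right) \frac{1}{2795}}\right) \left(-12\right) = \left(7940 - \frac{2822}{- \frac{957}{559}}\right) \left(-12\right) = \left(7940 - - \frac{1577498}{957}\right) \left(-12\right) = \left(7940 + \frac{1577498}{957}\right) \left(-12\right) = \frac{9176078}{957} \left(-12\right) = - \frac{36704312}{319} \approx -1.1506 \cdot 10^{5}$)
$\frac{1}{\left(234 - 22 \cdot 13^{2}\right) + V} = \frac{1}{\left(234 - 22 \cdot 13^{2}\right) - \frac{36704312}{319}} = \frac{1}{\left(234 - 3718\right) - \frac{36704312}{319}} = \frac{1}{-3484 - \frac{36704312}{319}} = \frac{1}{- \frac{37815708}{319}} = - \frac{319}{37815708}$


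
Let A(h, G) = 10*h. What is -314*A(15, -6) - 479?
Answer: -47579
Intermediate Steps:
-314*A(15, -6) - 479 = -3140*15 - 479 = -314*150 - 479 = -47100 - 479 = -47579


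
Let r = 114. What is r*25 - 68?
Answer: 2782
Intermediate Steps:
r*25 - 68 = 114*25 - 68 = 2850 - 68 = 2782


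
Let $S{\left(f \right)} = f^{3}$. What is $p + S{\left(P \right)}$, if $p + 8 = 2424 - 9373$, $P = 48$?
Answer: $103635$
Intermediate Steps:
$p = -6957$ ($p = -8 + \left(2424 - 9373\right) = -8 - 6949 = -6957$)
$p + S{\left(P \right)} = -6957 + 48^{3} = -6957 + 110592 = 103635$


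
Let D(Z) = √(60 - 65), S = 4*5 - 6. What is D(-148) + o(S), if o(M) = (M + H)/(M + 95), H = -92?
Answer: -78/109 + I*√5 ≈ -0.7156 + 2.2361*I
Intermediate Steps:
S = 14 (S = 20 - 6 = 14)
D(Z) = I*√5 (D(Z) = √(-5) = I*√5)
o(M) = (-92 + M)/(95 + M) (o(M) = (M - 92)/(M + 95) = (-92 + M)/(95 + M))
D(-148) + o(S) = I*√5 + (-92 + 14)/(95 + 14) = I*√5 - 78/109 = -78/109 + I*√5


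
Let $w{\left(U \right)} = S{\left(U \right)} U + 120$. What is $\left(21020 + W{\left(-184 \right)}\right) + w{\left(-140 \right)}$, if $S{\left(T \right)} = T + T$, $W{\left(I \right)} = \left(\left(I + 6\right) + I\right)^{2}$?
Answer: $191384$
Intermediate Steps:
$W{\left(I \right)} = \left(6 + 2 I\right)^{2}$ ($W{\left(I \right)} = \left(\left(6 + I\right) + I\right)^{2} = \left(6 + 2 I\right)^{2}$)
$S{\left(T \right)} = 2 T$
$w{\left(U \right)} = 120 + 2 U^{2}$ ($w{\left(U \right)} = 2 U U + 120 = 2 U^{2} + 120 = 120 + 2 U^{2}$)
$\left(21020 + W{\left(-184 \right)}\right) + w{\left(-140 \right)} = \left(21020 + 4 \left(3 - 184\right)^{2}\right) + \left(120 + 2 \left(-140\right)^{2}\right) = \left(21020 + 4 \left(-181\right)^{2}\right) + \left(120 + 2 \cdot 19600\right) = \left(21020 + 4 \cdot 32761\right) + \left(120 + 39200\right) = \left(21020 + 131044\right) + 39320 = 152064 + 39320 = 191384$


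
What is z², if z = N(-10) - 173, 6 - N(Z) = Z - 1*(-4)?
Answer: 25921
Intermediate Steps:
N(Z) = 2 - Z (N(Z) = 6 - (Z - 1*(-4)) = 6 - (Z + 4) = 6 - (4 + Z) = 6 + (-4 - Z) = 2 - Z)
z = -161 (z = (2 - 1*(-10)) - 173 = (2 + 10) - 173 = 12 - 173 = -161)
z² = (-161)² = 25921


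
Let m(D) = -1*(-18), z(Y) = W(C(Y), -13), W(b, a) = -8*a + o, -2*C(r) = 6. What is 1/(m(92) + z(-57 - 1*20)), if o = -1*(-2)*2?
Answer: 1/126 ≈ 0.0079365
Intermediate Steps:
o = 4 (o = 2*2 = 4)
C(r) = -3 (C(r) = -½*6 = -3)
W(b, a) = 4 - 8*a (W(b, a) = -8*a + 4 = 4 - 8*a)
z(Y) = 108 (z(Y) = 4 - 8*(-13) = 4 + 104 = 108)
m(D) = 18
1/(m(92) + z(-57 - 1*20)) = 1/(18 + 108) = 1/126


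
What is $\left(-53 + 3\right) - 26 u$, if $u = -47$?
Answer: $1172$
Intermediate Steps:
$\left(-53 + 3\right) - 26 u = \left(-53 + 3\right) - -1222 = -50 + 1222 = 1172$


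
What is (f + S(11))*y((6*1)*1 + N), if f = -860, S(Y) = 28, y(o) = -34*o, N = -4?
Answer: 56576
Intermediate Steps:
(f + S(11))*y((6*1)*1 + N) = (-860 + 28)*(-34*((6*1)*1 - 4)) = -(-28288)*(6*1 - 4) = -(-28288)*(6 - 4) = -(-28288)*2 = -832*(-68) = 56576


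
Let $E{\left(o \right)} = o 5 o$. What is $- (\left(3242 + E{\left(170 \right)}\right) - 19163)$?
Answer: $-128579$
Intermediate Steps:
$E{\left(o \right)} = 5 o^{2}$ ($E{\left(o \right)} = 5 o o = 5 o^{2}$)
$- (\left(3242 + E{\left(170 \right)}\right) - 19163) = - (\left(3242 + 5 \cdot 170^{2}\right) - 19163) = - (\left(3242 + 5 \cdot 28900\right) - 19163) = - (\left(3242 + 144500\right) - 19163) = - (147742 - 19163) = \left(-1\right) 128579 = -128579$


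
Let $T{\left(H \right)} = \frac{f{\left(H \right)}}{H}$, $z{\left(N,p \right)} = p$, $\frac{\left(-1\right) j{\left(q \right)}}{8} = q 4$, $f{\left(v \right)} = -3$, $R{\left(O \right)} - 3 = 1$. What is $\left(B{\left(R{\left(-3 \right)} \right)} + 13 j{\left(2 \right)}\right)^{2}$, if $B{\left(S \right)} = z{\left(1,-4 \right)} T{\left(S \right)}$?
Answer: $687241$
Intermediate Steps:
$R{\left(O \right)} = 4$ ($R{\left(O \right)} = 3 + 1 = 4$)
$j{\left(q \right)} = - 32 q$ ($j{\left(q \right)} = - 8 q 4 = - 8 \cdot 4 q = - 32 q$)
$T{\left(H \right)} = - \frac{3}{H}$
$B{\left(S \right)} = \frac{12}{S}$ ($B{\left(S \right)} = - 4 \left(- \frac{3}{S}\right) = \frac{12}{S}$)
$\left(B{\left(R{\left(-3 \right)} \right)} + 13 j{\left(2 \right)}\right)^{2} = \left(\frac{12}{4} + 13 \left(\left(-32\right) 2\right)\right)^{2} = \left(12 \cdot \frac{1}{4} + 13 \left(-64\right)\right)^{2} = \left(3 - 832\right)^{2} = \left(-829\right)^{2} = 687241$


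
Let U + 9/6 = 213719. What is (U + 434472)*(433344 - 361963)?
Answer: 92536829399/2 ≈ 4.6268e+10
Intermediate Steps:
U = 427435/2 (U = -3/2 + 213719 = 427435/2 ≈ 2.1372e+5)
(U + 434472)*(433344 - 361963) = (427435/2 + 434472)*(433344 - 361963) = (1296379/2)*71381 = 92536829399/2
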